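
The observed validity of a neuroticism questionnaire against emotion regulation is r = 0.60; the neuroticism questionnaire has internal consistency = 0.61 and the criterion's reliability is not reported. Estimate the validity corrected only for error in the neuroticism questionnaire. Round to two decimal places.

0.77

Single correction: r_c = r_obs / √r_xx = 0.60 / √0.61 = 0.60 / 0.7810 ≈ 0.77.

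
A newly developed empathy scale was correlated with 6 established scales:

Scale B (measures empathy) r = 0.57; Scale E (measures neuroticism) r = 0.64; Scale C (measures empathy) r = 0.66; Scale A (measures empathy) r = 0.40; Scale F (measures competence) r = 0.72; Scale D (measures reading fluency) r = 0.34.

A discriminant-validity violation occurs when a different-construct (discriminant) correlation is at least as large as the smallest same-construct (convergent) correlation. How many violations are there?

2

Convergent (same construct = empathy): Scale B, Scale C, Scale A.
Smallest convergent = 0.40. Discriminant values: 0.64, 0.72, 0.34; count ≥ 0.40 → 2.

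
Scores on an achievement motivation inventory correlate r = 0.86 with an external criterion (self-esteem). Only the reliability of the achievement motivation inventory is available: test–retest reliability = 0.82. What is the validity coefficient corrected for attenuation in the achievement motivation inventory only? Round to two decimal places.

Single correction: r_c = r_obs / √r_xx = 0.86 / √0.82 = 0.86 / 0.9055 ≈ 0.95.

0.95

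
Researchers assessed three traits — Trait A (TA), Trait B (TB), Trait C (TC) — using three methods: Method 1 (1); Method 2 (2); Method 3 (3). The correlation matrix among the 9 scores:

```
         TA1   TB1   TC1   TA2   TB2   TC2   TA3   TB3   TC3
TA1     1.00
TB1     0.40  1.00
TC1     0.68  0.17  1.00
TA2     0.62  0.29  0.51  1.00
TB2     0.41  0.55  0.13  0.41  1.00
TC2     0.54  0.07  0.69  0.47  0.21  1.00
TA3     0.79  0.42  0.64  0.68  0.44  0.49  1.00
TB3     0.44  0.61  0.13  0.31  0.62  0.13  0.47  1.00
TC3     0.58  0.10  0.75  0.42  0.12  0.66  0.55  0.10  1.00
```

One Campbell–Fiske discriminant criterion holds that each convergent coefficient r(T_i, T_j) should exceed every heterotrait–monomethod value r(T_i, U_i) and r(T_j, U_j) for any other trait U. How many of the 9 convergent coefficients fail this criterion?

Convergent coefficients and their comparison sets:
TA (methods 1·2): 0.62 vs {0.40, 0.41, 0.68, 0.47} → fail.
TA (methods 1·3): 0.79 vs {0.40, 0.47, 0.68, 0.55} → pass.
TA (methods 2·3): 0.68 vs {0.41, 0.47, 0.47, 0.55} → pass.
TB (methods 1·2): 0.55 vs {0.40, 0.41, 0.17, 0.21} → pass.
TB (methods 1·3): 0.61 vs {0.40, 0.47, 0.17, 0.10} → pass.
TB (methods 2·3): 0.62 vs {0.41, 0.47, 0.21, 0.10} → pass.
TC (methods 1·2): 0.69 vs {0.68, 0.47, 0.17, 0.21} → pass.
TC (methods 1·3): 0.75 vs {0.68, 0.55, 0.17, 0.10} → pass.
TC (methods 2·3): 0.66 vs {0.47, 0.55, 0.21, 0.10} → pass.
1 of 9 fail.

1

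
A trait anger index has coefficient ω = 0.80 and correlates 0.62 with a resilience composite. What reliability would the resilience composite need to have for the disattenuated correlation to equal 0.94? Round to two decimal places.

r_true = r_obs / √(r_xx · r_yy) ⇒ 0.94 = 0.62 / √(0.80 · r_yy).
√(0.80 · r_yy) = 0.62 / 0.94 = 0.6596; 0.80 · r_yy = 0.4351; r_yy = 0.4351 / 0.80 ≈ 0.54.

0.54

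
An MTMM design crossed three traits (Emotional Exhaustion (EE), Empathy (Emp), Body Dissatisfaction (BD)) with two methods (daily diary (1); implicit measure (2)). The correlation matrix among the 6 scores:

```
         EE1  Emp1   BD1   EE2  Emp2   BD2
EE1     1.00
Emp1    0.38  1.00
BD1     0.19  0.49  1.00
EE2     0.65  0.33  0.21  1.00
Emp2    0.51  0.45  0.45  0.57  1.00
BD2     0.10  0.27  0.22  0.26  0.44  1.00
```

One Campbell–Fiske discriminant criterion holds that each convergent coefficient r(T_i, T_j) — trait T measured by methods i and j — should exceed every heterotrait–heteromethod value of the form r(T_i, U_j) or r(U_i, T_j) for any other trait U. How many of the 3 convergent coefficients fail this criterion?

Each convergent coefficient versus the relevant comparison correlations:
EE (methods 1·2): 0.65 vs {0.51, 0.33, 0.10, 0.21} → pass.
Emp (methods 1·2): 0.45 vs {0.33, 0.51, 0.27, 0.45} → fail.
BD (methods 1·2): 0.22 vs {0.21, 0.10, 0.45, 0.27} → fail.
2 of 3 fail.

2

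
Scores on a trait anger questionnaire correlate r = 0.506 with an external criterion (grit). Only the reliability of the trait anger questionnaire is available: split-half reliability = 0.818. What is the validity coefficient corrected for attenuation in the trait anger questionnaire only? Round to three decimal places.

0.559

Single correction: r_c = r_obs / √r_xx = 0.506 / √0.818 = 0.506 / 0.9044 ≈ 0.559.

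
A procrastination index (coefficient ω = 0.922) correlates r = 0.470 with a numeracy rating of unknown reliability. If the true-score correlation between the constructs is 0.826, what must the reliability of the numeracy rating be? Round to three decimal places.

0.351

r_true = r_obs / √(r_xx · r_yy) ⇒ 0.826 = 0.470 / √(0.922 · r_yy).
√(0.922 · r_yy) = 0.470 / 0.826 = 0.5690; 0.922 · r_yy = 0.3238; r_yy = 0.3238 / 0.922 ≈ 0.351.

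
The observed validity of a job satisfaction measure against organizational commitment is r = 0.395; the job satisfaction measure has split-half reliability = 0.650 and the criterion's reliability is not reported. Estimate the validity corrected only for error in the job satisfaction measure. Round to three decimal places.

Single correction: r_c = r_obs / √r_xx = 0.395 / √0.650 = 0.395 / 0.8062 ≈ 0.490.

0.490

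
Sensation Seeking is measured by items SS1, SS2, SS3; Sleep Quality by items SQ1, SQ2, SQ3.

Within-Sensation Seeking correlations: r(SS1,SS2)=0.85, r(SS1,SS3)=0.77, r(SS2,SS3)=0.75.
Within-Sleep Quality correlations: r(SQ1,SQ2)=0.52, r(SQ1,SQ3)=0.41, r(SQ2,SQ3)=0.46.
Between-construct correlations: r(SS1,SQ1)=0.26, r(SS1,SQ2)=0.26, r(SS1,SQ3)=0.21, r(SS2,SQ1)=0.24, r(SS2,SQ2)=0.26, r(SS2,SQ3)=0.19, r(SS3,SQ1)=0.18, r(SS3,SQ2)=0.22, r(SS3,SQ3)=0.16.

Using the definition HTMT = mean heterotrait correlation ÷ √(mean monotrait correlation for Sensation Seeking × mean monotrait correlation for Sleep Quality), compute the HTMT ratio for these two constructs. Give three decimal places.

Mean between = 1.98/9 = 0.2200.
Mean within-SS = 2.37/3 = 0.7900; mean within-SQ = 1.39/3 = 0.4633.
Geometric mean = √(0.7900 × 0.4633) = 0.6050.
HTMT = 0.2200 / 0.6050 = 0.364.

0.364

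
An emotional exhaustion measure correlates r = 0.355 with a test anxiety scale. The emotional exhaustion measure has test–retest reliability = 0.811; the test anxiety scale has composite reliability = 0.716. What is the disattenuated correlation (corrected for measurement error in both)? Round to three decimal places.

0.466

r_true = r_obs / √(r_xx · r_yy) = 0.355 / √(0.811 × 0.716) = 0.355 / √0.580676 = 0.355 / 0.7620 ≈ 0.466.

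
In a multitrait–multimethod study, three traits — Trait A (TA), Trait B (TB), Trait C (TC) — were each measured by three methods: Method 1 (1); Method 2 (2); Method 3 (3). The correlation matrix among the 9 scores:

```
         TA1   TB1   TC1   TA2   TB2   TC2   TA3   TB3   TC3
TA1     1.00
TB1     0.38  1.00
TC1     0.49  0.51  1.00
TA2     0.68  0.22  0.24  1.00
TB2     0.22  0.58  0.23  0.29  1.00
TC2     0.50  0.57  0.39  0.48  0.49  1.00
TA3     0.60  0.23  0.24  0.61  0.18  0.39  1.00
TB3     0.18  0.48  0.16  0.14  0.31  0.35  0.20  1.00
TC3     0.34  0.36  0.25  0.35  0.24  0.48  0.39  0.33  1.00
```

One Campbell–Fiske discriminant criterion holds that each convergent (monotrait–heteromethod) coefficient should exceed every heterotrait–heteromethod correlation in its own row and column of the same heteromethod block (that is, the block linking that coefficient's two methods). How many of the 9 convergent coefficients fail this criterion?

3

Each convergent coefficient versus the relevant comparison correlations:
TA (methods 1·2): 0.68 vs {0.22, 0.22, 0.50, 0.24} → pass.
TA (methods 1·3): 0.60 vs {0.18, 0.23, 0.34, 0.24} → pass.
TA (methods 2·3): 0.61 vs {0.14, 0.18, 0.35, 0.39} → pass.
TB (methods 1·2): 0.58 vs {0.22, 0.22, 0.57, 0.23} → pass.
TB (methods 1·3): 0.48 vs {0.23, 0.18, 0.36, 0.16} → pass.
TB (methods 2·3): 0.31 vs {0.18, 0.14, 0.24, 0.35} → fail.
TC (methods 1·2): 0.39 vs {0.24, 0.50, 0.23, 0.57} → fail.
TC (methods 1·3): 0.25 vs {0.24, 0.34, 0.16, 0.36} → fail.
TC (methods 2·3): 0.48 vs {0.39, 0.35, 0.35, 0.24} → pass.
3 of 9 fail.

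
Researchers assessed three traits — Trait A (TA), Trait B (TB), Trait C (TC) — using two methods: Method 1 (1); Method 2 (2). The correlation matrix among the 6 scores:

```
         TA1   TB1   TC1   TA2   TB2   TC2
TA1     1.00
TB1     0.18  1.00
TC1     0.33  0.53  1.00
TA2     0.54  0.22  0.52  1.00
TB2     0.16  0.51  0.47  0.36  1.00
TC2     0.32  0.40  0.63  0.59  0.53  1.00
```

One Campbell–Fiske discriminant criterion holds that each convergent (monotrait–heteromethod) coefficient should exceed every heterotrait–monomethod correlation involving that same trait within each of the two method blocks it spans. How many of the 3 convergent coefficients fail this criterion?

2

Each convergent coefficient versus the relevant comparison correlations:
TA (methods 1·2): 0.54 vs {0.18, 0.36, 0.33, 0.59} → fail.
TB (methods 1·2): 0.51 vs {0.18, 0.36, 0.53, 0.53} → fail.
TC (methods 1·2): 0.63 vs {0.33, 0.59, 0.53, 0.53} → pass.
2 of 3 fail.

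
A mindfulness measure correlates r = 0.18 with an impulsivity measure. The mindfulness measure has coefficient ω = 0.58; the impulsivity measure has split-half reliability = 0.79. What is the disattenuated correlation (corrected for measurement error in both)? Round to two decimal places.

r_true = r_obs / √(r_xx · r_yy) = 0.18 / √(0.58 × 0.79) = 0.18 / √0.4582 = 0.18 / 0.6769 ≈ 0.27.

0.27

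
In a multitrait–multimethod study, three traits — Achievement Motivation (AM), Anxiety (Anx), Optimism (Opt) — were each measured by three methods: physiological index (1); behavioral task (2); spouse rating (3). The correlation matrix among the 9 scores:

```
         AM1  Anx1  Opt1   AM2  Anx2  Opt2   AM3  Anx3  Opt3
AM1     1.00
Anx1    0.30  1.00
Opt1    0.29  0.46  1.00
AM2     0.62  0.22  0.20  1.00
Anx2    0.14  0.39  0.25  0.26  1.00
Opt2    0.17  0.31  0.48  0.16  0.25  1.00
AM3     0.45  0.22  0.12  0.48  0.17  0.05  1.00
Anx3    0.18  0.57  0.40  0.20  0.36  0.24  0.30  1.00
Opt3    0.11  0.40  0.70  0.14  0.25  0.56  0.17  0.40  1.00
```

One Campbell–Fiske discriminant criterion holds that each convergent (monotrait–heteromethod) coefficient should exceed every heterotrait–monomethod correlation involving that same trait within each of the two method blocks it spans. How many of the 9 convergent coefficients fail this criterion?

Checking each validity diagonal entry against its comparison values:
AM (methods 1·2): 0.62 vs {0.30, 0.26, 0.29, 0.16} → pass.
AM (methods 1·3): 0.45 vs {0.30, 0.30, 0.29, 0.17} → pass.
AM (methods 2·3): 0.48 vs {0.26, 0.30, 0.16, 0.17} → pass.
Anx (methods 1·2): 0.39 vs {0.30, 0.26, 0.46, 0.25} → fail.
Anx (methods 1·3): 0.57 vs {0.30, 0.30, 0.46, 0.40} → pass.
Anx (methods 2·3): 0.36 vs {0.26, 0.30, 0.25, 0.40} → fail.
Opt (methods 1·2): 0.48 vs {0.29, 0.16, 0.46, 0.25} → pass.
Opt (methods 1·3): 0.70 vs {0.29, 0.17, 0.46, 0.40} → pass.
Opt (methods 2·3): 0.56 vs {0.16, 0.17, 0.25, 0.40} → pass.
2 of 9 fail.

2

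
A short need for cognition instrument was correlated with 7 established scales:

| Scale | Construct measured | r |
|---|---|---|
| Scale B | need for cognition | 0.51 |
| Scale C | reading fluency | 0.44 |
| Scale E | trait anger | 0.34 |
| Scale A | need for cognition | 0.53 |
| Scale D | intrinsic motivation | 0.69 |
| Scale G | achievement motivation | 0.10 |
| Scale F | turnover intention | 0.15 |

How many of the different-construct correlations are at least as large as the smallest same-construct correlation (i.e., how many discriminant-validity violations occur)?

Convergent (same construct = need for cognition): Scale B, Scale A.
Smallest convergent = 0.51. Discriminant values: 0.44, 0.34, 0.69, 0.10, 0.15; count ≥ 0.51 → 1.

1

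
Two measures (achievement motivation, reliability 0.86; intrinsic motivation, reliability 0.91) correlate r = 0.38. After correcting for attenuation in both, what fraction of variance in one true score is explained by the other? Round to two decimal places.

Disattenuated r = 0.38 / √(0.86 × 0.91) = 0.38 / 0.8846 = 0.4296.
Shared true-score variance = 0.4296² = 0.1846 ≈ 0.18.

0.18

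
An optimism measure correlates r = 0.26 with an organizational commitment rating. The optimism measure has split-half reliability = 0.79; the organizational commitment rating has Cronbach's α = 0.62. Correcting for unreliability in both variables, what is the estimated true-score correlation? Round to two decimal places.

r_true = r_obs / √(r_xx · r_yy) = 0.26 / √(0.79 × 0.62) = 0.26 / √0.4898 = 0.26 / 0.6999 ≈ 0.37.

0.37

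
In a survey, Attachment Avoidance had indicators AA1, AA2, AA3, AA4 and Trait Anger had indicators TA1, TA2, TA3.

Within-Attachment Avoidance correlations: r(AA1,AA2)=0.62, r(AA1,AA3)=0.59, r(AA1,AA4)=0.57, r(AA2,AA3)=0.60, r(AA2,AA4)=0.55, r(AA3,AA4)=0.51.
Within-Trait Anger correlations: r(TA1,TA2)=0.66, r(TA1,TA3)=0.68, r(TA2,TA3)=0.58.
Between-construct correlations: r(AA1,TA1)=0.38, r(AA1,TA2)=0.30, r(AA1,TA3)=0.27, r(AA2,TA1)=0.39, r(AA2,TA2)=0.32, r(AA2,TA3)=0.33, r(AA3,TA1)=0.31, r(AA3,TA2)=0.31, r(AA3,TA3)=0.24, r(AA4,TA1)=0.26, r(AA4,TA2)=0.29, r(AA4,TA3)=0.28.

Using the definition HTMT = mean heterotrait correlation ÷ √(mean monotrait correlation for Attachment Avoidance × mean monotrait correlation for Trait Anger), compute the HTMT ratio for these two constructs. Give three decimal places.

0.506

Mean between = 3.68/12 = 0.3067.
Mean within-AA = 3.44/6 = 0.5733; mean within-TA = 1.92/3 = 0.6400.
Geometric mean = √(0.5733 × 0.6400) = 0.6057.
HTMT = 0.3067 / 0.6057 = 0.506.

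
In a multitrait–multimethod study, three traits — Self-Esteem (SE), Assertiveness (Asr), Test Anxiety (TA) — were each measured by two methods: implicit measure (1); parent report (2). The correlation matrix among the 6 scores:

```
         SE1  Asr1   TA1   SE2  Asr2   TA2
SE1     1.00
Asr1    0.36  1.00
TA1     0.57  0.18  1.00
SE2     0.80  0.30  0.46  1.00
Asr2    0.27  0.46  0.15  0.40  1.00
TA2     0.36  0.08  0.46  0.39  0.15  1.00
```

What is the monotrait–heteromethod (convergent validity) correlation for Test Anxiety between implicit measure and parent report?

0.46

Same trait (TA), different methods: r(TA1, TA2) = 0.46.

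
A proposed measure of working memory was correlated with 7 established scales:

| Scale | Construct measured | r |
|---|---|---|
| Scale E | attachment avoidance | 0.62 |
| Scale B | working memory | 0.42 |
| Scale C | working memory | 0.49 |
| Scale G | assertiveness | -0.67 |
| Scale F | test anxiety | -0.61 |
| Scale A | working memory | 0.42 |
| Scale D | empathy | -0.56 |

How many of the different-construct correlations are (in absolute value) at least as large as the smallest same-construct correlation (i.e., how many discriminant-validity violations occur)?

Convergent (same construct = working memory): Scale B, Scale C, Scale A.
Smallest convergent = 0.42. Discriminant |r|: 0.62, 0.67, 0.61, 0.56; count ≥ 0.42 → 4.

4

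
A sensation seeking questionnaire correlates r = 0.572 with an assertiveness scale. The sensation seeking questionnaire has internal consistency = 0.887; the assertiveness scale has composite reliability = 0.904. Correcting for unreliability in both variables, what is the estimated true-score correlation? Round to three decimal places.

r_true = r_obs / √(r_xx · r_yy) = 0.572 / √(0.887 × 0.904) = 0.572 / √0.801848 = 0.572 / 0.8955 ≈ 0.639.

0.639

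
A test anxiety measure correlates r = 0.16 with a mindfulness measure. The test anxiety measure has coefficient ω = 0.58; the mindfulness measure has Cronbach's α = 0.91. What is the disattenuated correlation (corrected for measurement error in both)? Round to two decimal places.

r_true = r_obs / √(r_xx · r_yy) = 0.16 / √(0.58 × 0.91) = 0.16 / √0.5278 = 0.16 / 0.7265 ≈ 0.22.

0.22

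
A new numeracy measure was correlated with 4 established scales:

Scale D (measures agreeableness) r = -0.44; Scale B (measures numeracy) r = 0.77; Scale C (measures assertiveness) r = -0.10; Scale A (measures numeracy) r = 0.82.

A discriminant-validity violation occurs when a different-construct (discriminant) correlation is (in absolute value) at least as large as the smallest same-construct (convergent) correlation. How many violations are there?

0

Convergent (same construct = numeracy): Scale B, Scale A.
Smallest convergent = 0.77. Discriminant |r|: 0.44, 0.10; count ≥ 0.77 → 0.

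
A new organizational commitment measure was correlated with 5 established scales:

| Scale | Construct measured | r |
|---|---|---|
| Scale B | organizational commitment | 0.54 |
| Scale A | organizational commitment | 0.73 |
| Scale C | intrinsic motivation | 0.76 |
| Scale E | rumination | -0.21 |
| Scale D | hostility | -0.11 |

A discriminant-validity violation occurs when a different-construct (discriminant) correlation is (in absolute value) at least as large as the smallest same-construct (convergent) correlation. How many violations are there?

Convergent (same construct = organizational commitment): Scale B, Scale A.
Smallest convergent = 0.54. Discriminant |r|: 0.76, 0.21, 0.11; count ≥ 0.54 → 1.

1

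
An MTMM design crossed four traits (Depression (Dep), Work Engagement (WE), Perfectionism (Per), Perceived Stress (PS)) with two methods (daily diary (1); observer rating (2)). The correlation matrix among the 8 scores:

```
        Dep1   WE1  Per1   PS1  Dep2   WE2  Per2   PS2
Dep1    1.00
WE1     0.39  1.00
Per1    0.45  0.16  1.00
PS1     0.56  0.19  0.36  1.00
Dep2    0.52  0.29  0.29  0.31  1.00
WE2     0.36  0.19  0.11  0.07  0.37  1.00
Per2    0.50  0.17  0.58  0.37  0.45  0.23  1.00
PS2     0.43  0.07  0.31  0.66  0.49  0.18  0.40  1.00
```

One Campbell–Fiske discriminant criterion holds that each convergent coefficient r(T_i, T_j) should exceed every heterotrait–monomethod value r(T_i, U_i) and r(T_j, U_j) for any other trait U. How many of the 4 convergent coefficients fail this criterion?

Each convergent coefficient versus the relevant comparison correlations:
Dep (methods 1·2): 0.52 vs {0.39, 0.37, 0.45, 0.45, 0.56, 0.49} → fail.
WE (methods 1·2): 0.19 vs {0.39, 0.37, 0.16, 0.23, 0.19, 0.18} → fail.
Per (methods 1·2): 0.58 vs {0.45, 0.45, 0.16, 0.23, 0.36, 0.40} → pass.
PS (methods 1·2): 0.66 vs {0.56, 0.49, 0.19, 0.18, 0.36, 0.40} → pass.
2 of 4 fail.

2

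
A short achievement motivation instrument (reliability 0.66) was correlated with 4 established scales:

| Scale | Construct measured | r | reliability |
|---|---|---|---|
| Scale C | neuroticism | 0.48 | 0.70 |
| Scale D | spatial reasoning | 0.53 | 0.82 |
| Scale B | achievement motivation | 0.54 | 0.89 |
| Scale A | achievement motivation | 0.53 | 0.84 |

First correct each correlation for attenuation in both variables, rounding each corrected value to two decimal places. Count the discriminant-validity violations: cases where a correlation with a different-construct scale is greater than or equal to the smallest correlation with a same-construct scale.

2

Disattenuated r (r / √(r_scale · r_new)):
  Scale C (disc): 0.48 / √(0.70·0.66) = 0.71
  Scale D (disc): 0.53 / √(0.82·0.66) = 0.72
  Scale B (conv): 0.54 / √(0.89·0.66) = 0.70
  Scale A (conv): 0.53 / √(0.84·0.66) = 0.71
Smallest convergent = 0.70. Discriminant values: 0.71, 0.72; count ≥ 0.70 → 2.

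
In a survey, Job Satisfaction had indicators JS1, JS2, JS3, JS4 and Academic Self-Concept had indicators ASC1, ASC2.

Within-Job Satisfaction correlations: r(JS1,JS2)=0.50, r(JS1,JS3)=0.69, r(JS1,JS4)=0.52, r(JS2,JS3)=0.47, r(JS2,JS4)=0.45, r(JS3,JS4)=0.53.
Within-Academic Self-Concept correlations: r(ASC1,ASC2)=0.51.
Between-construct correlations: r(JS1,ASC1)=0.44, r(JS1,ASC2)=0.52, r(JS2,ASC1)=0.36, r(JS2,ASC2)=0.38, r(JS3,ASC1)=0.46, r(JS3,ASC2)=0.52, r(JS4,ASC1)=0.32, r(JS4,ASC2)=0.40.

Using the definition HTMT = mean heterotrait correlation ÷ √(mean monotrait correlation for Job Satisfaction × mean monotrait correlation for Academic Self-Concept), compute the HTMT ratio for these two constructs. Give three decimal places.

Mean between = 3.40/8 = 0.4250.
Mean within-JS = 3.16/6 = 0.5267; mean within-ASC = 0.51/1 = 0.5100.
Geometric mean = √(0.5267 × 0.5100) = 0.5183.
HTMT = 0.4250 / 0.5183 = 0.820.

0.820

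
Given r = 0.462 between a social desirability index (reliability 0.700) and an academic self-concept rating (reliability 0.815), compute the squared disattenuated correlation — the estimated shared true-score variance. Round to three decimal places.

0.374

Disattenuated r = 0.462 / √(0.700 × 0.815) = 0.462 / 0.7553 = 0.6117.
Shared true-score variance = 0.6117² = 0.3742 ≈ 0.374.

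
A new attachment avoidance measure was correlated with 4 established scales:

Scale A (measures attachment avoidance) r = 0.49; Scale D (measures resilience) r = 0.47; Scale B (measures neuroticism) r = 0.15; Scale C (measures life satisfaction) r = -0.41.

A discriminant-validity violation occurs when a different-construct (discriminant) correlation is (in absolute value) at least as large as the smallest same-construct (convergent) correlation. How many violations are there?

0

Convergent (same construct = attachment avoidance): Scale A.
Smallest convergent = 0.49. Discriminant |r|: 0.47, 0.15, 0.41; count ≥ 0.49 → 0.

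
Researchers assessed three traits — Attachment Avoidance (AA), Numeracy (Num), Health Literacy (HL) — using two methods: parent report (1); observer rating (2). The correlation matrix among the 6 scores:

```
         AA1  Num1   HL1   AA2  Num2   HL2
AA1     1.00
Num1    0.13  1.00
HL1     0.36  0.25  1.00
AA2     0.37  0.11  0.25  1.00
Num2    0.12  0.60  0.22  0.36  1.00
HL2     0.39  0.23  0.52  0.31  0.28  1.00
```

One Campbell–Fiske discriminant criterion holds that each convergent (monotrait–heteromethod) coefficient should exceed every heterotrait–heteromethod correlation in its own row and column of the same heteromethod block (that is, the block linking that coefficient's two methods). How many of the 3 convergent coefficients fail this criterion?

1

Each convergent coefficient versus the relevant comparison correlations:
AA (methods 1·2): 0.37 vs {0.12, 0.11, 0.39, 0.25} → fail.
Num (methods 1·2): 0.60 vs {0.11, 0.12, 0.23, 0.22} → pass.
HL (methods 1·2): 0.52 vs {0.25, 0.39, 0.22, 0.23} → pass.
1 of 3 fail.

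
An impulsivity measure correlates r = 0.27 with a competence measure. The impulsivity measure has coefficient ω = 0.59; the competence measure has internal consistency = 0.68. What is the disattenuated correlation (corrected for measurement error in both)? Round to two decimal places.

r_true = r_obs / √(r_xx · r_yy) = 0.27 / √(0.59 × 0.68) = 0.27 / √0.4012 = 0.27 / 0.6334 ≈ 0.43.

0.43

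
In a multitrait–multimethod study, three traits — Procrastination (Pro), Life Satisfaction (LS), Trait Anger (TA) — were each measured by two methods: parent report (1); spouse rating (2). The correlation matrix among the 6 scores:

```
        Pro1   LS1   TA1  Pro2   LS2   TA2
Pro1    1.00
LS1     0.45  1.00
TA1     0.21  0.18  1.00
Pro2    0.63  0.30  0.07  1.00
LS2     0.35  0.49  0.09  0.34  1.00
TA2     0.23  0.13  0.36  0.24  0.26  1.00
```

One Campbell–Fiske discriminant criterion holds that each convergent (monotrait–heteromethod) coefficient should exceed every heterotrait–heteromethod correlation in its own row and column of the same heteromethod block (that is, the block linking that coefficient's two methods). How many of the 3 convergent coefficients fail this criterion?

Checking each validity diagonal entry against its comparison values:
Pro (methods 1·2): 0.63 vs {0.35, 0.30, 0.23, 0.07} → pass.
LS (methods 1·2): 0.49 vs {0.30, 0.35, 0.13, 0.09} → pass.
TA (methods 1·2): 0.36 vs {0.07, 0.23, 0.09, 0.13} → pass.
0 of 3 fail.

0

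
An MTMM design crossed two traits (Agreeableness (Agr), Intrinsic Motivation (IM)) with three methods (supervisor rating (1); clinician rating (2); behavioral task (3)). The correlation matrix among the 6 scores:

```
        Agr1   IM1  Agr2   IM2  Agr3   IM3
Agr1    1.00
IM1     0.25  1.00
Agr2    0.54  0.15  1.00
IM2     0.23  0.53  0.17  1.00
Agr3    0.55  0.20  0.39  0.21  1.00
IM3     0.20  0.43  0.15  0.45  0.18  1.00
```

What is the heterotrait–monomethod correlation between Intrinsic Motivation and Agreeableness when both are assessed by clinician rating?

Different traits, same method: r(IM2, Agr2) = 0.17.

0.17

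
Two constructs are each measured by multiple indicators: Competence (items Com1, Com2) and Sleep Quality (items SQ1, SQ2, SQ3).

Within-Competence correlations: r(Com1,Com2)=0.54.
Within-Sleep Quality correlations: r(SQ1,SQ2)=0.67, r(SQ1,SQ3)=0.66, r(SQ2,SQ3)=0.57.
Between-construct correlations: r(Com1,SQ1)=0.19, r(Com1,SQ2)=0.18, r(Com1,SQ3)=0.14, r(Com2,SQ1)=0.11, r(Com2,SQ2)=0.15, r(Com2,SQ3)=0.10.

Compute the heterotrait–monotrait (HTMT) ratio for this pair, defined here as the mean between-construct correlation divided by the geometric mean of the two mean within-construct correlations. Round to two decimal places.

0.25

Mean between = 0.87/6 = 0.1450.
Mean within-Com = 0.54/1 = 0.5400; mean within-SQ = 1.90/3 = 0.6333.
Geometric mean = √(0.5400 × 0.6333) = 0.5848.
HTMT = 0.1450 / 0.5848 = 0.25.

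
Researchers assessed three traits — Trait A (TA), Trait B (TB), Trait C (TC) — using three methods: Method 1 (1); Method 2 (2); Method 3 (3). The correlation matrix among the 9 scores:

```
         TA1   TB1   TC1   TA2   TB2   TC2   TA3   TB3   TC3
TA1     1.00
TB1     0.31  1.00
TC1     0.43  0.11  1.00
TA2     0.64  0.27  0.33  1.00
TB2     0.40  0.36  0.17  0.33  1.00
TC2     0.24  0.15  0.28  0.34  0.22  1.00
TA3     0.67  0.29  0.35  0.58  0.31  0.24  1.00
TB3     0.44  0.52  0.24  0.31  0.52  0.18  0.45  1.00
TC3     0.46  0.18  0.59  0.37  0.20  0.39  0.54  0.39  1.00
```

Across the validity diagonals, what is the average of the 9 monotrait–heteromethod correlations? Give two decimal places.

0.51

Convergent values: 0.64, 0.67, 0.58, 0.36, 0.52, 0.52, 0.28, 0.59, 0.39; mean = 4.55/9 = 0.51.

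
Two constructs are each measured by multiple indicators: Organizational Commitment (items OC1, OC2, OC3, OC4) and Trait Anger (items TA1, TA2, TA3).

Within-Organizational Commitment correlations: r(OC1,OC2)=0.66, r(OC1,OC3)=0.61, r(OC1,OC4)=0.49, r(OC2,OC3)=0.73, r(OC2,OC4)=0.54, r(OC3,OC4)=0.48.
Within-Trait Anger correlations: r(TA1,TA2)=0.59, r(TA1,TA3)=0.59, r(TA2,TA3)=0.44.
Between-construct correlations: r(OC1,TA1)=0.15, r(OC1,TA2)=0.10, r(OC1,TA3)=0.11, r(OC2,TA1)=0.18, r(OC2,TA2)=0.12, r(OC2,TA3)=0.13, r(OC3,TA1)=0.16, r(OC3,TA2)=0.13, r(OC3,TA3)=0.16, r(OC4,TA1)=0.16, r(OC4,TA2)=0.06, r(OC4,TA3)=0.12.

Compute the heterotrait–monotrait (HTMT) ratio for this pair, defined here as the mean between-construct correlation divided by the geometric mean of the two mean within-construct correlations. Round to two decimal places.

0.23

Mean heterotrait r = 1.58/12 = 0.1317.
Mean within-OC = 3.51/6 = 0.5850; mean within-TA = 1.62/3 = 0.5400.
Geometric mean = √(0.5850 × 0.5400) = 0.5620.
HTMT = 0.1317 / 0.5620 = 0.23.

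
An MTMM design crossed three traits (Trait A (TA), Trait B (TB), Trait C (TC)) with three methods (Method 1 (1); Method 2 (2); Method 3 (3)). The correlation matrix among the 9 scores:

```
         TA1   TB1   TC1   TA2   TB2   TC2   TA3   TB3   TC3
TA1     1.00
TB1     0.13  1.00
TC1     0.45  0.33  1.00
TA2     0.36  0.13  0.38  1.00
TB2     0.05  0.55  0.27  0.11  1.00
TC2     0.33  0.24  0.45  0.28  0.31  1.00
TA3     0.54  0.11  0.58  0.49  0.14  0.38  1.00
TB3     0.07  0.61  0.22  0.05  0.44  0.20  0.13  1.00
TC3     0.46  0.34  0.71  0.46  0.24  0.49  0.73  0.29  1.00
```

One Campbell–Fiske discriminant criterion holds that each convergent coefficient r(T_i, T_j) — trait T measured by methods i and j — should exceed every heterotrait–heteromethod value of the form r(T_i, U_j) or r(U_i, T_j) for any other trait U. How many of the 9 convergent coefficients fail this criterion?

Convergent coefficients and their comparison sets:
TA (methods 1·2): 0.36 vs {0.05, 0.13, 0.33, 0.38} → fail.
TA (methods 1·3): 0.54 vs {0.07, 0.11, 0.46, 0.58} → fail.
TA (methods 2·3): 0.49 vs {0.05, 0.14, 0.46, 0.38} → pass.
TB (methods 1·2): 0.55 vs {0.13, 0.05, 0.24, 0.27} → pass.
TB (methods 1·3): 0.61 vs {0.11, 0.07, 0.34, 0.22} → pass.
TB (methods 2·3): 0.44 vs {0.14, 0.05, 0.24, 0.20} → pass.
TC (methods 1·2): 0.45 vs {0.38, 0.33, 0.27, 0.24} → pass.
TC (methods 1·3): 0.71 vs {0.58, 0.46, 0.22, 0.34} → pass.
TC (methods 2·3): 0.49 vs {0.38, 0.46, 0.20, 0.24} → pass.
2 of 9 fail.

2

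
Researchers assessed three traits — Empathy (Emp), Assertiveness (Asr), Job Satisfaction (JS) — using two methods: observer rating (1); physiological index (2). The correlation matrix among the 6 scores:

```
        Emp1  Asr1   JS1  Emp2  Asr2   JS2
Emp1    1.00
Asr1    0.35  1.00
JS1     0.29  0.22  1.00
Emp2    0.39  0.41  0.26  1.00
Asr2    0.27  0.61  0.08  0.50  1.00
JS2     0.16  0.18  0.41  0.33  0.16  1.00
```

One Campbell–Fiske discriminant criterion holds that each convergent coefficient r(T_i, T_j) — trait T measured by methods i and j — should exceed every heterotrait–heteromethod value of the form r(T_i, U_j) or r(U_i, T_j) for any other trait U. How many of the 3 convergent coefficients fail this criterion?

Convergent coefficients and their comparison sets:
Emp (methods 1·2): 0.39 vs {0.27, 0.41, 0.16, 0.26} → fail.
Asr (methods 1·2): 0.61 vs {0.41, 0.27, 0.18, 0.08} → pass.
JS (methods 1·2): 0.41 vs {0.26, 0.16, 0.08, 0.18} → pass.
1 of 3 fail.

1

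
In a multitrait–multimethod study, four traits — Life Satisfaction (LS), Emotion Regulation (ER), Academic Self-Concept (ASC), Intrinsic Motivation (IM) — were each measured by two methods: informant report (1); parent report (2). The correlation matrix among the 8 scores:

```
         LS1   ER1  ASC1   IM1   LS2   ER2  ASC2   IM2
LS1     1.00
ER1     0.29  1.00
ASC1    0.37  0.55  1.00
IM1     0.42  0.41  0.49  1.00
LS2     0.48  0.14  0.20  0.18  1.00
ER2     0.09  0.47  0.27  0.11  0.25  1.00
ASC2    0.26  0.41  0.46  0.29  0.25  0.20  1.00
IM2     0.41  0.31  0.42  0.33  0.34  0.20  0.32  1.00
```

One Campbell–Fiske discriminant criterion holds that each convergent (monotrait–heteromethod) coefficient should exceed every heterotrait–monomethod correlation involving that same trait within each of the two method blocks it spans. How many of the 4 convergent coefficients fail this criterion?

3

Each convergent coefficient versus the relevant comparison correlations:
LS (methods 1·2): 0.48 vs {0.29, 0.25, 0.37, 0.25, 0.42, 0.34} → pass.
ER (methods 1·2): 0.47 vs {0.29, 0.25, 0.55, 0.20, 0.41, 0.20} → fail.
ASC (methods 1·2): 0.46 vs {0.37, 0.25, 0.55, 0.20, 0.49, 0.32} → fail.
IM (methods 1·2): 0.33 vs {0.42, 0.34, 0.41, 0.20, 0.49, 0.32} → fail.
3 of 4 fail.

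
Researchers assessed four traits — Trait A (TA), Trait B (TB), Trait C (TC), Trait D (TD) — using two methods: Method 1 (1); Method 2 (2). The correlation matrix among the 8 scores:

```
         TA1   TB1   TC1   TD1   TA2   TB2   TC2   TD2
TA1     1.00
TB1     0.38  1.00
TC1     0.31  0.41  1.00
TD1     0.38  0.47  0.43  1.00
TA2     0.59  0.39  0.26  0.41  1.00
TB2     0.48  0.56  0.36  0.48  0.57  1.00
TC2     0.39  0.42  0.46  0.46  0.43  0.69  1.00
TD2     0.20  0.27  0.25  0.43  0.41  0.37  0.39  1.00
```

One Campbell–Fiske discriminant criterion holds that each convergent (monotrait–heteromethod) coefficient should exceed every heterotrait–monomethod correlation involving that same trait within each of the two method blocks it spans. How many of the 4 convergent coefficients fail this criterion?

Checking each validity diagonal entry against its comparison values:
TA (methods 1·2): 0.59 vs {0.38, 0.57, 0.31, 0.43, 0.38, 0.41} → pass.
TB (methods 1·2): 0.56 vs {0.38, 0.57, 0.41, 0.69, 0.47, 0.37} → fail.
TC (methods 1·2): 0.46 vs {0.31, 0.43, 0.41, 0.69, 0.43, 0.39} → fail.
TD (methods 1·2): 0.43 vs {0.38, 0.41, 0.47, 0.37, 0.43, 0.39} → fail.
3 of 4 fail.

3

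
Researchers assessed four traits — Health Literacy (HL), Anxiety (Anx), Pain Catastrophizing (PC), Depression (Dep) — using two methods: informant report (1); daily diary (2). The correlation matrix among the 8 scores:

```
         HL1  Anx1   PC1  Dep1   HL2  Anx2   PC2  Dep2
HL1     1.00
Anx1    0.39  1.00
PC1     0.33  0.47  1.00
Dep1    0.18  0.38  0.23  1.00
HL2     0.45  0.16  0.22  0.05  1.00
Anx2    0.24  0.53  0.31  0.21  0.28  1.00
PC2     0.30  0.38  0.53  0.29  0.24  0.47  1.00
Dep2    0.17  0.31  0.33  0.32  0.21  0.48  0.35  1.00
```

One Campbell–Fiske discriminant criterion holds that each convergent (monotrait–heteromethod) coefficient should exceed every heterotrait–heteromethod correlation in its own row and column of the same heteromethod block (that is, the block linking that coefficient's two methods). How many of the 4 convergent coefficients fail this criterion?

Convergent coefficients and their comparison sets:
HL (methods 1·2): 0.45 vs {0.24, 0.16, 0.30, 0.22, 0.17, 0.05} → pass.
Anx (methods 1·2): 0.53 vs {0.16, 0.24, 0.38, 0.31, 0.31, 0.21} → pass.
PC (methods 1·2): 0.53 vs {0.22, 0.30, 0.31, 0.38, 0.33, 0.29} → pass.
Dep (methods 1·2): 0.32 vs {0.05, 0.17, 0.21, 0.31, 0.29, 0.33} → fail.
1 of 4 fail.

1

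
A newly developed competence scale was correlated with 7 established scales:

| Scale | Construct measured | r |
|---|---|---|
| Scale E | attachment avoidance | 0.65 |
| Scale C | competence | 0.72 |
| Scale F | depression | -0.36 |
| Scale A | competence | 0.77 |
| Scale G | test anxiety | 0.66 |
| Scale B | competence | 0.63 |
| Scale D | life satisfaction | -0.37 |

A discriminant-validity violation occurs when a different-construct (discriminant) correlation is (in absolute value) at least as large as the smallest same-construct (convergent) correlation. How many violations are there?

2

Convergent (same construct = competence): Scale C, Scale A, Scale B.
Smallest convergent = 0.63. Discriminant |r|: 0.65, 0.36, 0.66, 0.37; count ≥ 0.63 → 2.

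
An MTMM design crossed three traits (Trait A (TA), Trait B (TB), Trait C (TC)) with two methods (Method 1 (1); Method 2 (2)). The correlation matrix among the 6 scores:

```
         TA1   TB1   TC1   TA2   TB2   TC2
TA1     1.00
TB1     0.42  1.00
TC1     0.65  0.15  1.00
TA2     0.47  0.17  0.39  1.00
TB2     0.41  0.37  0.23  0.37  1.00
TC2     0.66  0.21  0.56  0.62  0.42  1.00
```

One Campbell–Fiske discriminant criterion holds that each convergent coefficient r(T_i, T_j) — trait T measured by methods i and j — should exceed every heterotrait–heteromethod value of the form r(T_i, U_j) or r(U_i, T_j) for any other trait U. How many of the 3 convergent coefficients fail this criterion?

Each convergent coefficient versus the relevant comparison correlations:
TA (methods 1·2): 0.47 vs {0.41, 0.17, 0.66, 0.39} → fail.
TB (methods 1·2): 0.37 vs {0.17, 0.41, 0.21, 0.23} → fail.
TC (methods 1·2): 0.56 vs {0.39, 0.66, 0.23, 0.21} → fail.
3 of 3 fail.

3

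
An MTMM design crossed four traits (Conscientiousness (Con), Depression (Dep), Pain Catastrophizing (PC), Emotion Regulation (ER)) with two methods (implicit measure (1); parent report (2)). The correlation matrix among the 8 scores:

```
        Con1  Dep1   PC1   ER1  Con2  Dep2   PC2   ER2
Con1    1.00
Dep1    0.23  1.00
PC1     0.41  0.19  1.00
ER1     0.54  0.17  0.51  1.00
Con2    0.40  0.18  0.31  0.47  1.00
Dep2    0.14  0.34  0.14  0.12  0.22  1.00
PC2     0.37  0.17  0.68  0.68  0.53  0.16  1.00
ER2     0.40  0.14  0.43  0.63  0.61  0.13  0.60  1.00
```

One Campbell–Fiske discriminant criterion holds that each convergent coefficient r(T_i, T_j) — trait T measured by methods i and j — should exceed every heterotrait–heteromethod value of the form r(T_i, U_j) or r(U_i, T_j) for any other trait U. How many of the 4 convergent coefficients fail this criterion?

Checking each validity diagonal entry against its comparison values:
Con (methods 1·2): 0.40 vs {0.14, 0.18, 0.37, 0.31, 0.40, 0.47} → fail.
Dep (methods 1·2): 0.34 vs {0.18, 0.14, 0.17, 0.14, 0.14, 0.12} → pass.
PC (methods 1·2): 0.68 vs {0.31, 0.37, 0.14, 0.17, 0.43, 0.68} → fail.
ER (methods 1·2): 0.63 vs {0.47, 0.40, 0.12, 0.14, 0.68, 0.43} → fail.
3 of 4 fail.

3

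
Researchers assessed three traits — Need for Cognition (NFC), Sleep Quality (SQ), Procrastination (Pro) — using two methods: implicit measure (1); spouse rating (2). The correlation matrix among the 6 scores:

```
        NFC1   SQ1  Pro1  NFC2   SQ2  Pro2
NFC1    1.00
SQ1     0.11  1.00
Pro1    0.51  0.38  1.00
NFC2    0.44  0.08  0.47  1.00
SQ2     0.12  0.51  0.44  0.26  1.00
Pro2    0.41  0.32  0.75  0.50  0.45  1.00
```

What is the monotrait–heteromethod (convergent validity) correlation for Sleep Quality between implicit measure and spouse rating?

0.51

Same trait (SQ), different methods: r(SQ1, SQ2) = 0.51.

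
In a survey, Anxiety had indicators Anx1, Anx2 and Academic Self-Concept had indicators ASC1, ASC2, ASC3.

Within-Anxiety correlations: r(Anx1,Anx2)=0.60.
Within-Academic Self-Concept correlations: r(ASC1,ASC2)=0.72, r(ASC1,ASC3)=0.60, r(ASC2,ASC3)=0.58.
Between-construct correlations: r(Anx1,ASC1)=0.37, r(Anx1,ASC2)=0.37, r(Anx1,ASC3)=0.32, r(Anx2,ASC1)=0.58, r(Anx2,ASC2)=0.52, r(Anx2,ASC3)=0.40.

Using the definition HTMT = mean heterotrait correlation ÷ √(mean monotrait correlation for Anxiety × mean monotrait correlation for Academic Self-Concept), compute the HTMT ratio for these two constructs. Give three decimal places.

0.692

Mean heterotrait r = 2.56/6 = 0.4267.
Mean within-Anx = 0.60/1 = 0.6000; mean within-ASC = 1.90/3 = 0.6333.
Geometric mean = √(0.6000 × 0.6333) = 0.6164.
HTMT = 0.4267 / 0.6164 = 0.692.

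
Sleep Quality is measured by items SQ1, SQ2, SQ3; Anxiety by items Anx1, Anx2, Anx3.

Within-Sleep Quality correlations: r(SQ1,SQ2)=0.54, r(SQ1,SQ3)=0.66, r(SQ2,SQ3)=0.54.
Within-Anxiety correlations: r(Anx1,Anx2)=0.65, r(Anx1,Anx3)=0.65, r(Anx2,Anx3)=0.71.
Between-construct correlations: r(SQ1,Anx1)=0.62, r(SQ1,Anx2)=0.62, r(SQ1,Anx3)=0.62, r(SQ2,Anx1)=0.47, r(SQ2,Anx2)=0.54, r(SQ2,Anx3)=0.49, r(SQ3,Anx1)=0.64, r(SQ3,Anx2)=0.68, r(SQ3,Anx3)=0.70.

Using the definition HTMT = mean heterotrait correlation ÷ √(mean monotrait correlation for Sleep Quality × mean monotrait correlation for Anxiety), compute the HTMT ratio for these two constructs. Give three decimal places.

Mean heterotrait r = 5.38/9 = 0.5978.
Mean within-SQ = 1.74/3 = 0.5800; mean within-Anx = 2.01/3 = 0.6700.
Geometric mean = √(0.5800 × 0.6700) = 0.6234.
HTMT = 0.5978 / 0.6234 = 0.959.

0.959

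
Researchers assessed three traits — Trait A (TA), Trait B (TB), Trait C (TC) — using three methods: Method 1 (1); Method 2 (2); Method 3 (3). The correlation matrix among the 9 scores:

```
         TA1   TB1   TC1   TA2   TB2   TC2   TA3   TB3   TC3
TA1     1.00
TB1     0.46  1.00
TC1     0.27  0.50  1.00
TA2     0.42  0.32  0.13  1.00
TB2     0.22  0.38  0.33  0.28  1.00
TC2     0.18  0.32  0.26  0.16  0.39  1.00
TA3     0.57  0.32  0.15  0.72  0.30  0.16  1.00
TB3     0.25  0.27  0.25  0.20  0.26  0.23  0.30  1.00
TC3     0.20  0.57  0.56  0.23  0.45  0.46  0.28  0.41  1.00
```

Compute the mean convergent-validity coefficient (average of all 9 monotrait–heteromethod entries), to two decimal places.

0.43

Convergent values: 0.42, 0.57, 0.72, 0.38, 0.27, 0.26, 0.26, 0.56, 0.46; mean = 3.90/9 = 0.43.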